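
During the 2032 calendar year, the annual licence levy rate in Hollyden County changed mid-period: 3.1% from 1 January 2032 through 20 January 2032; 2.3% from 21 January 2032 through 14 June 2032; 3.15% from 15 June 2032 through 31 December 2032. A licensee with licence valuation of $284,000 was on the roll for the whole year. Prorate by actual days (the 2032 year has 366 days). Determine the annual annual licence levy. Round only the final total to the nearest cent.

$7,975.28

1 January – 20 January 2032: 20 days at 3.1% → $284,000 × 3.1% × 20/366 = $481.0929
21 January – 14 June 2032: 146 days at 2.3% → $284,000 × 2.3% × 146/366 = $2,605.6612
15 June – 31 December 2032: 200 days at 3.15% → $284,000 × 3.15% × 200/366 = $4,888.5246
Total = $7,975.2787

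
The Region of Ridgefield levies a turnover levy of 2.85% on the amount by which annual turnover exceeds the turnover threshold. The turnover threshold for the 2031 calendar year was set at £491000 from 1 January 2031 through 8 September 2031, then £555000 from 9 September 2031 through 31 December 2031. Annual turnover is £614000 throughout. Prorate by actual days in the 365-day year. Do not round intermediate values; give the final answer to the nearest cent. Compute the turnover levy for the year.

1 January – 8 September 2031: 251 days, exemption £491000 → (£614000 − £491000) × 2.85% × 251/365 = £2410.6315
9 September – 31 December 2031: 114 days, exemption £555000 → (£614000 − £555000) × 2.85% × 114/365 = £525.1808
Total = £2935.8123

£2935.81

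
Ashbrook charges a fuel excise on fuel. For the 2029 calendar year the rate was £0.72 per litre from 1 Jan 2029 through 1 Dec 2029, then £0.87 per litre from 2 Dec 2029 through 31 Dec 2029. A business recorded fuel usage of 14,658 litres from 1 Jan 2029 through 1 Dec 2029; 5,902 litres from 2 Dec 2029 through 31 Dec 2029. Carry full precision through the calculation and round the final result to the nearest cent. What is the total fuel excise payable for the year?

£15,688.50

1 Jan – 1 Dec 2029: 14,658 litres at £0.72/litre → £10,553.76
2 Dec – 31 Dec 2029: 5,902 litres at £0.87/litre → £5,134.74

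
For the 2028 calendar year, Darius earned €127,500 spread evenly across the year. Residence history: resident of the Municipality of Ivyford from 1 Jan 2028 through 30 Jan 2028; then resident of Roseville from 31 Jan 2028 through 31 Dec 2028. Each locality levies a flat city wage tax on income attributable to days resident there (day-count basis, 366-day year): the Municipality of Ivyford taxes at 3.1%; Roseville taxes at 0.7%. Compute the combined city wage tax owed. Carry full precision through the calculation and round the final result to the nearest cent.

The Municipality of Ivyford, 1 Jan – 30 Jan 2028: 30 days → €127,500 × 3.1% × 30/366 = €323.9754
Roseville, 31 Jan – 31 Dec 2028: 336 days → €127,500 × 0.7% × 336/366 = €819.3443
Total = €1,143.3197

€1,143.32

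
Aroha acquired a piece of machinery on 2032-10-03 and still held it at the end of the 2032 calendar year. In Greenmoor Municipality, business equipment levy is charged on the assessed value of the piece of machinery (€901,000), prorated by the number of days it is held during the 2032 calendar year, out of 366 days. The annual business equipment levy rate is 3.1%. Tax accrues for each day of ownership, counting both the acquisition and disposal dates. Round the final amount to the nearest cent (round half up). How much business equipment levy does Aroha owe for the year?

Days held (2032-10-03 to 2032-12-31): 90 out of 366
Tax = €901,000 × 3.1% × 90/366 = €6,868.2787

€6,868.28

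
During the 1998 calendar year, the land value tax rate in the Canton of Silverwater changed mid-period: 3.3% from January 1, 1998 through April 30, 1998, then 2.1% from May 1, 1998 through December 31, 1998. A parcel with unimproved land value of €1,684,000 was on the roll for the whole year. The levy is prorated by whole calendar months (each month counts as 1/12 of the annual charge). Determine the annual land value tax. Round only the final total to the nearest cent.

January 1 – April 30, 1998: 4 months at 3.3% → €1,684,000 × 3.3% × 4/12 = €18,524.0000
May 1 – December 31, 1998: 8 months at 2.1% → €1,684,000 × 2.1% × 8/12 = €23,576.0000
Total = €42,100.0000

€42,100.00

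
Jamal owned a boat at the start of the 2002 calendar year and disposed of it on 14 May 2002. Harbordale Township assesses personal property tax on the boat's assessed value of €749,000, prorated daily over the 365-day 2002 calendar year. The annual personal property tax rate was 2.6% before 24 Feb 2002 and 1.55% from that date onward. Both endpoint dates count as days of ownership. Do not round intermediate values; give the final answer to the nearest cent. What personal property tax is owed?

€5,425.63

1 Jan – 23 Feb 2002: 54 days at 2.6% → €749,000 × 2.6% × 54/365 = €2,881.0849
24 Feb – 14 May 2002: 80 days at 1.55% → €749,000 × 1.55% × 80/365 = €2,544.5479
Total = €5,425.6329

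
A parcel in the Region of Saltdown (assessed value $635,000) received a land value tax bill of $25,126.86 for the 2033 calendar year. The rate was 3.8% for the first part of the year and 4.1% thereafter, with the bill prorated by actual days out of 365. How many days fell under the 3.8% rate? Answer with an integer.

Let d = days at the first rate; then 365 − d days at the second rate.
$635,000 × [3.8%·d + 4.1%·(365−d)] / 365 = $25,126.86
Solving gives d = 174, so the new rate took effect on 24 June 2033.

174 days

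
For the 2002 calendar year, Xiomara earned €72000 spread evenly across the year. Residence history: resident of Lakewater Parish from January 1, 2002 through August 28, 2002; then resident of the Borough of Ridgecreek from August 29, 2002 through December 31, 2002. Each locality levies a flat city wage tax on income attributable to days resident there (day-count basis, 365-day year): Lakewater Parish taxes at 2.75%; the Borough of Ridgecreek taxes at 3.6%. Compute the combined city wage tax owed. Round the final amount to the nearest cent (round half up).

Lakewater Parish, January 1 – August 28, 2002: 240 days → €72000 × 2.75% × 240/365 = €1301.9178
The Borough of Ridgecreek, August 29 – December 31, 2002: 125 days → €72000 × 3.6% × 125/365 = €887.6712
Total = €2189.5890

€2189.59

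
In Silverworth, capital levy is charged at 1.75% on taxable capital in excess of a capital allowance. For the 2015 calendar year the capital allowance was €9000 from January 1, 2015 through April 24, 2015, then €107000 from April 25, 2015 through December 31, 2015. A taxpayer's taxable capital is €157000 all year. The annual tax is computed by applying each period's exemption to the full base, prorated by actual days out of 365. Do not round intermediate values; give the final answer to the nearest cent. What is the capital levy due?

January 1 – April 24, 2015: 114 days, exemption €9000 → (€157000 − €9000) × 1.75% × 114/365 = €808.9315
April 25 – December 31, 2015: 251 days, exemption €107000 → (€157000 − €107000) × 1.75% × 251/365 = €601.7123
Total = €1410.6438

€1410.64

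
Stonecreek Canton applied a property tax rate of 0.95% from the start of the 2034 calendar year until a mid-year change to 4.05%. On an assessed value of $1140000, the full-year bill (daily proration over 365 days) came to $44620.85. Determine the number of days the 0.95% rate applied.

Let d = days at the first rate; then 365 − d days at the second rate.
$1140000 × [0.95%·d + 4.05%·(365−d)] / 365 = $44620.85
Solving gives d = 16, so the new rate took effect on 17 Jan 2034.

16 days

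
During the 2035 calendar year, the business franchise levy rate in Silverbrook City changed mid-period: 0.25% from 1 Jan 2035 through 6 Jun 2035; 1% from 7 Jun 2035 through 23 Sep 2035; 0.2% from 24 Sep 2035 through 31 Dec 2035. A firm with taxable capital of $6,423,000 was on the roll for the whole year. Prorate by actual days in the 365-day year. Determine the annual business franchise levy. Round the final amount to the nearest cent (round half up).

$29,572.20

1 Jan – 6 Jun 2035: 157 days at 0.25% → $6,423,000 × 0.25% × 157/365 = $6,906.9247
7 Jun – 23 Sep 2035: 109 days at 1% → $6,423,000 × 1% × 109/365 = $19,181.0137
24 Sep – 31 Dec 2035: 99 days at 0.2% → $6,423,000 × 0.2% × 99/365 = $3,484.2575
Total = $29,572.1959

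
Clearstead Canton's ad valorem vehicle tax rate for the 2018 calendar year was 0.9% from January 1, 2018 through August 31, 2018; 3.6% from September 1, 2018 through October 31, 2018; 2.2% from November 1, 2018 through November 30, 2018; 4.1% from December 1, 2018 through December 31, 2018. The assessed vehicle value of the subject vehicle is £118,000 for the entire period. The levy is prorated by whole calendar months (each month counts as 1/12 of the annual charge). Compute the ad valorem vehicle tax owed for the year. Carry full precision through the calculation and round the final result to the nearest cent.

£2,035.50

January 1 – August 31, 2018: 8 months at 0.9% → £118,000 × 0.9% × 8/12 = £708.0000
September 1 – October 31, 2018: 2 months at 3.6% → £118,000 × 3.6% × 2/12 = £708.0000
November 1 – November 30, 2018: 1 month at 2.2% → £118,000 × 2.2% × 1/12 = £216.3333
December 1 – December 31, 2018: 1 month at 4.1% → £118,000 × 4.1% × 1/12 = £403.1667
Total = £2,035.5000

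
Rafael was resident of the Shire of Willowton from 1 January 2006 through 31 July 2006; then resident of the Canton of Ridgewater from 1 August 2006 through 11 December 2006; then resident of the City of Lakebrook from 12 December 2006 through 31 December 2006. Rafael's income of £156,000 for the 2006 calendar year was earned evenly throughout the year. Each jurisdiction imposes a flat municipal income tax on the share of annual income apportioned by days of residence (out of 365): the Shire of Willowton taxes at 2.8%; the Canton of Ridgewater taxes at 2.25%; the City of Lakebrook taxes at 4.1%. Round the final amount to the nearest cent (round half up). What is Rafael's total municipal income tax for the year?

£4,166.48

The Shire of Willowton, 1 January – 31 July 2006: 212 days → £156,000 × 2.8% × 212/365 = £2,537.0301
The Canton of Ridgewater, 1 August – 11 December 2006: 133 days → £156,000 × 2.25% × 133/365 = £1,278.9863
The City of Lakebrook, 12 December – 31 December 2006: 20 days → £156,000 × 4.1% × 20/365 = £350.4658
Total = £4,166.4822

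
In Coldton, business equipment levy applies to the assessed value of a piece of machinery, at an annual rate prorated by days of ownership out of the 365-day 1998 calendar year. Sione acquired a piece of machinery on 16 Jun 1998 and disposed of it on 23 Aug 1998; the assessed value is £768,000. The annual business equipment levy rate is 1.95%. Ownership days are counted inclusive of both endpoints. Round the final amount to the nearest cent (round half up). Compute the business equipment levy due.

Days held (16 Jun – 23 Aug 1998): 69 out of 365
Tax = £768,000 × 1.95% × 69/365 = £2,831.0795

£2,831.08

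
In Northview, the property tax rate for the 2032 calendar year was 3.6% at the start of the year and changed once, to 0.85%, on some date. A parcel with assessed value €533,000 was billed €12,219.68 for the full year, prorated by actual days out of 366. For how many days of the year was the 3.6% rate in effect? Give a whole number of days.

Let d = days at the first rate; then 366 − d days at the second rate.
€533,000 × [3.6%·d + 0.85%·(366−d)] / 366 = €12,219.68
Solving gives d = 192, so the new rate took effect on 11 Jul 2032.

192 days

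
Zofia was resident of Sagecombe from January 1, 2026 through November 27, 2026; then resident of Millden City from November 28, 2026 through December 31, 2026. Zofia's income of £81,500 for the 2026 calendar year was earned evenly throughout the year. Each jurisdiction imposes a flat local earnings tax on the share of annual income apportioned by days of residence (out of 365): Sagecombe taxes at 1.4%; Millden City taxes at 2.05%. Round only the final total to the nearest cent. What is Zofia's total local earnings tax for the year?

£1,190.35

Sagecombe, January 1 – November 27, 2026: 331 days → £81,500 × 1.4% × 331/365 = £1,034.7151
Millden City, November 28 – December 31, 2026: 34 days → £81,500 × 2.05% × 34/365 = £155.6315
Total = £1,190.3466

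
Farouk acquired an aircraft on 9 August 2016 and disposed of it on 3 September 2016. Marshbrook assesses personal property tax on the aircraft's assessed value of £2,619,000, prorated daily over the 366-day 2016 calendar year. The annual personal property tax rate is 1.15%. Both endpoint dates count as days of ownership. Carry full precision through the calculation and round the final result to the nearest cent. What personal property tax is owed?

Days held (9 August – 3 September 2016): 26 out of 366
Tax = £2,619,000 × 1.15% × 26/366 = £2,139.5656

£2,139.57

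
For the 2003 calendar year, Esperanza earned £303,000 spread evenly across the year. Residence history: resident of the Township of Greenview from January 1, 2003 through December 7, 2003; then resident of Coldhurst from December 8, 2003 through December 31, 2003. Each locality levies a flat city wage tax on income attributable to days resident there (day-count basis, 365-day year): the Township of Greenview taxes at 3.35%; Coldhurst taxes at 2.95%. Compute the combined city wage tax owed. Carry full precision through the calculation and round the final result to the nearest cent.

The Township of Greenview, January 1 – December 7, 2003: 341 days → £303,000 × 3.35% × 341/365 = £9,483.0699
Coldhurst, December 8 – December 31, 2003: 24 days → £303,000 × 2.95% × 24/365 = £587.7370
Total = £10,070.8068

£10,070.81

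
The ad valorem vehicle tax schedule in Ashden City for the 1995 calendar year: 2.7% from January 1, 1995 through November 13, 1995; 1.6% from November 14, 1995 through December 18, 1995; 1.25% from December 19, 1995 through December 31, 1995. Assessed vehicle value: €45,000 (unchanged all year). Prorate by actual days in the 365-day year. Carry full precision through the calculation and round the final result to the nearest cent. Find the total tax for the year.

€1,144.29

January 1 – November 13, 1995: 317 days at 2.7% → €45,000 × 2.7% × 317/365 = €1,055.2192
November 14 – December 18, 1995: 35 days at 1.6% → €45,000 × 1.6% × 35/365 = €69.0411
December 19 – December 31, 1995: 13 days at 1.25% → €45,000 × 1.25% × 13/365 = €20.0342
Total = €1,144.2945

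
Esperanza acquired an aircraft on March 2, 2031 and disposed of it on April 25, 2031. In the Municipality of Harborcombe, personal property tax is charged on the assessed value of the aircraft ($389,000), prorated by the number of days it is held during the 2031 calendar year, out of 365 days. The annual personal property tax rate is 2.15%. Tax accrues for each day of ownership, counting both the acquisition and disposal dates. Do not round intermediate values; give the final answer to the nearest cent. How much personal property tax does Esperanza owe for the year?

Days held (March 2 – April 25, 2031): 55 out of 365
Tax = $389,000 × 2.15% × 55/365 = $1,260.2534

$1,260.25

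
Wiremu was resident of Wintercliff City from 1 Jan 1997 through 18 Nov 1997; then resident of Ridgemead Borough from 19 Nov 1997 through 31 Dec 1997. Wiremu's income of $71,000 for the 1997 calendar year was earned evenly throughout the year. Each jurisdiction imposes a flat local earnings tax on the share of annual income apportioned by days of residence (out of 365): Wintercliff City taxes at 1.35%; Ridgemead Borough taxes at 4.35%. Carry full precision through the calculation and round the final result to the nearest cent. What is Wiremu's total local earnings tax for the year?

Wintercliff City, 1 Jan – 18 Nov 1997: 322 days → $71,000 × 1.35% × 322/365 = $845.5808
Ridgemead Borough, 19 Nov – 31 Dec 1997: 43 days → $71,000 × 4.35% × 43/365 = $363.8507
Total = $1,209.4315

$1,209.43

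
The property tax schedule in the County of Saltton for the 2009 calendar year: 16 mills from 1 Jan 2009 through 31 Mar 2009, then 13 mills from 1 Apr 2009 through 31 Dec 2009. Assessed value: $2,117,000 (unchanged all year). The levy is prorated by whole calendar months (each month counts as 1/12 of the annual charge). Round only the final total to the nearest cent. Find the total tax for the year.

$29,108.75

1 Jan – 31 Mar 2009: 3 months at 16 mills → $2,117,000 × 1.6% × 3/12 = $8,468.0000
1 Apr – 31 Dec 2009: 9 months at 13 mills → $2,117,000 × 1.3% × 9/12 = $20,640.7500
Total = $29,108.7500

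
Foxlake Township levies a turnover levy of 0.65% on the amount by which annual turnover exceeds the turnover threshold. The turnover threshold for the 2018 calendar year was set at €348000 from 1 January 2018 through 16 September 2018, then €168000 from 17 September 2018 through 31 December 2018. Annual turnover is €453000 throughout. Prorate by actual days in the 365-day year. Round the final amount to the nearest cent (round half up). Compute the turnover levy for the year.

1 January – 16 September 2018: 259 days, exemption €348000 → (€453000 − €348000) × 0.65% × 259/365 = €484.2945
17 September – 31 December 2018: 106 days, exemption €168000 → (€453000 − €168000) × 0.65% × 106/365 = €537.9863
Total = €1022.2808

€1022.28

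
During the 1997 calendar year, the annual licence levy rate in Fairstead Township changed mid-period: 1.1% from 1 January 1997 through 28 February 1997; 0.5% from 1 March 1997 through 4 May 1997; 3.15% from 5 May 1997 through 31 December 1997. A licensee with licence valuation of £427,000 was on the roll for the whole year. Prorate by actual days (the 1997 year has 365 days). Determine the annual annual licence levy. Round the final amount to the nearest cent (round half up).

1 January – 28 February 1997: 59 days at 1.1% → £427,000 × 1.1% × 59/365 = £759.2411
1 March – 4 May 1997: 65 days at 0.5% → £427,000 × 0.5% × 65/365 = £380.2055
5 May – 31 December 1997: 241 days at 3.15% → £427,000 × 3.15% × 241/365 = £8,881.0151
Total = £10,020.4616

£10,020.46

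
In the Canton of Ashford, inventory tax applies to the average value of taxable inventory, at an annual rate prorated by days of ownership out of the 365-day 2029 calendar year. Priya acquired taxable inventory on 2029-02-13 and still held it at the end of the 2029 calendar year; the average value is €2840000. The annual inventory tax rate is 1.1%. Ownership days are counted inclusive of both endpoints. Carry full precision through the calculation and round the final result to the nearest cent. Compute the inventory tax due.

Days held (2029-02-13 to 2029-12-31): 322 out of 365
Tax = €2840000 × 1.1% × 322/365 = €27559.6712

€27559.67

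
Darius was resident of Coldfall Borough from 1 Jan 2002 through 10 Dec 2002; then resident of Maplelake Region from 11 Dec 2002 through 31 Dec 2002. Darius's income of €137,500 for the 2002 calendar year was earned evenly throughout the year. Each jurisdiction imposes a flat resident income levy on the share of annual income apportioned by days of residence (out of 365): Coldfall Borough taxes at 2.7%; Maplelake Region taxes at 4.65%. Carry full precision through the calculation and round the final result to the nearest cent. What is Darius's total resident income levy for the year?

€3,866.76

Coldfall Borough, 1 Jan – 10 Dec 2002: 344 days → €137,500 × 2.7% × 344/365 = €3,498.9041
Maplelake Region, 11 Dec – 31 Dec 2002: 21 days → €137,500 × 4.65% × 21/365 = €367.8596
Total = €3,866.7637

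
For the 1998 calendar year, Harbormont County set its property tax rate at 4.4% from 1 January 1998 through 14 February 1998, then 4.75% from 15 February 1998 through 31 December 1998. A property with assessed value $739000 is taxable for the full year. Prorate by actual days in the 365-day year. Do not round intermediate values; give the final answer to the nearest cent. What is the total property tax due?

1 January – 14 February 1998: 45 days at 4.4% → $739000 × 4.4% × 45/365 = $4008.8219
15 February – 31 December 1998: 320 days at 4.75% → $739000 × 4.75% × 320/365 = $30774.7945
Total = $34783.6164

$34783.62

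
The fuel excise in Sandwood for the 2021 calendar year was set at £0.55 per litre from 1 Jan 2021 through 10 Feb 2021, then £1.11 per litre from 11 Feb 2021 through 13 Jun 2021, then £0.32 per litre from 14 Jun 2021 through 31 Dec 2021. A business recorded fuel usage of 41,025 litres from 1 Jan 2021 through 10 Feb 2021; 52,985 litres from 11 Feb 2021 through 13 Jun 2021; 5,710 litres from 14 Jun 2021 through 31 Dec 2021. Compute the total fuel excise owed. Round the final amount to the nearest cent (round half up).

1 Jan – 10 Feb 2021: 41,025 litres at £0.55/litre → £22,563.75
11 Feb – 13 Jun 2021: 52,985 litres at £1.11/litre → £58,813.35
14 Jun – 31 Dec 2021: 5,710 litres at £0.32/litre → £1,827.20

£83,204.30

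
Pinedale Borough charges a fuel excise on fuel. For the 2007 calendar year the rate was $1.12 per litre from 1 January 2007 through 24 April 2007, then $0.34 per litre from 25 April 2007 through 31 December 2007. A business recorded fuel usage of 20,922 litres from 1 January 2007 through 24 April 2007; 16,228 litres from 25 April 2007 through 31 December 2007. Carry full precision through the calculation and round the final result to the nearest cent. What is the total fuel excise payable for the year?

$28,950.16

1 January – 24 April 2007: 20,922 litres at $1.12/litre → $23,432.64
25 April – 31 December 2007: 16,228 litres at $0.34/litre → $5,517.52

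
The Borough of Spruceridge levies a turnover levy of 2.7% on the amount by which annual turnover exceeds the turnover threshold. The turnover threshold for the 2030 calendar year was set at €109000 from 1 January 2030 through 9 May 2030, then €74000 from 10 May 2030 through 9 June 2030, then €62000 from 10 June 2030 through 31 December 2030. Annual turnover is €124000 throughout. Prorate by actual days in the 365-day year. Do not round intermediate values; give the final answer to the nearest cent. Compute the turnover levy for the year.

€1197.99

1 January – 9 May 2030: 129 days, exemption €109000 → (€124000 − €109000) × 2.7% × 129/365 = €143.1370
10 May – 9 June 2030: 31 days, exemption €74000 → (€124000 − €74000) × 2.7% × 31/365 = €114.6575
10 June – 31 December 2030: 205 days, exemption €62000 → (€124000 − €62000) × 2.7% × 205/365 = €940.1918
Total = €1197.9863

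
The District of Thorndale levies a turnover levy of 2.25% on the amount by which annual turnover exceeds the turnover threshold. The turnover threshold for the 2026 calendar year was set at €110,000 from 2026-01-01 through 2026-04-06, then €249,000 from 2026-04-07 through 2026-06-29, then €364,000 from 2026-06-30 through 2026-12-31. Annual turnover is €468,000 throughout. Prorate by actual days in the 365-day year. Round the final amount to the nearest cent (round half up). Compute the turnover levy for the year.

2026-01-01 to 2026-04-06: 96 days, exemption €110,000 → (€468,000 − €110,000) × 2.25% × 96/365 = €2,118.5753
2026-04-07 to 2026-06-29: 84 days, exemption €249,000 → (€468,000 − €249,000) × 2.25% × 84/365 = €1,134.0000
2026-06-30 to 2026-12-31: 185 days, exemption €364,000 → (€468,000 − €364,000) × 2.25% × 185/365 = €1,186.0274
Total = €4,438.6027

€4,438.60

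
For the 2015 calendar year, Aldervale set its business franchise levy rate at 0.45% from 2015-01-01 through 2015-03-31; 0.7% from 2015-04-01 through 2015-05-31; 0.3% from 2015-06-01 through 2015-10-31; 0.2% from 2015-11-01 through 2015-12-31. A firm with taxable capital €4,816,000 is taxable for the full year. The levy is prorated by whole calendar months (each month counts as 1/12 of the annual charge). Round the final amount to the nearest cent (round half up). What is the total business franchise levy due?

2015-01-01 to 2015-03-31: 3 months at 0.45% → €4,816,000 × 0.45% × 3/12 = €5,418.0000
2015-04-01 to 2015-05-31: 2 months at 0.7% → €4,816,000 × 0.7% × 2/12 = €5,618.6667
2015-06-01 to 2015-10-31: 5 months at 0.3% → €4,816,000 × 0.3% × 5/12 = €6,020.0000
2015-11-01 to 2015-12-31: 2 months at 0.2% → €4,816,000 × 0.2% × 2/12 = €1,605.3333
Total = €18,662.0000

€18,662.00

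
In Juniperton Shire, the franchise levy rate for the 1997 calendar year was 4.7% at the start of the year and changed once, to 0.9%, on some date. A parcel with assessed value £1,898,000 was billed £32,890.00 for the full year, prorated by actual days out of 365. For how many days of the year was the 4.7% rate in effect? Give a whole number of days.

Let d = days at the first rate; then 365 − d days at the second rate.
£1,898,000 × [4.7%·d + 0.9%·(365−d)] / 365 = £32,890.00
Solving gives d = 80, so the new rate took effect on March 22, 1997.

80 days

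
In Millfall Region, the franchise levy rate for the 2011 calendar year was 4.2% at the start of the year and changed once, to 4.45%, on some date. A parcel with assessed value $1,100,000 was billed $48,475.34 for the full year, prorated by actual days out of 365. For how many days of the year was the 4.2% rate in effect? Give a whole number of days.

Let d = days at the first rate; then 365 − d days at the second rate.
$1,100,000 × [4.2%·d + 4.45%·(365−d)] / 365 = $48,475.34
Solving gives d = 63, so the new rate took effect on 5 March 2011.

63 days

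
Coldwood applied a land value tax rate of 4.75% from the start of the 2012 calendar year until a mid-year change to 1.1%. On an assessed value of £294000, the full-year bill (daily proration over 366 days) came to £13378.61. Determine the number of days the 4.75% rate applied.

346 days

Let d = days at the first rate; then 366 − d days at the second rate.
£294000 × [4.75%·d + 1.1%·(366−d)] / 366 = £13378.61
Solving gives d = 346, so the new rate took effect on 12 Dec 2012.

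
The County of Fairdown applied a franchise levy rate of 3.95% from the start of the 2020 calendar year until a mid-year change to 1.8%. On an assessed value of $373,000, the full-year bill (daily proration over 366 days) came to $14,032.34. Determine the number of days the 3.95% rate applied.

334 days

Let d = days at the first rate; then 366 − d days at the second rate.
$373,000 × [3.95%·d + 1.8%·(366−d)] / 366 = $14,032.34
Solving gives d = 334, so the new rate took effect on November 30, 2020.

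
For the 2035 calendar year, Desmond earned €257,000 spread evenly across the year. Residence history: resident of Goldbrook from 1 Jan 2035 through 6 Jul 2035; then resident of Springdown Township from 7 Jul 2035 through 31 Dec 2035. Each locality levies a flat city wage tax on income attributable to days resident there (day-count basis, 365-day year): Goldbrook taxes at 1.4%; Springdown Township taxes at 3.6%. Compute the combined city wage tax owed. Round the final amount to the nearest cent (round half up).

Goldbrook, 1 Jan – 6 Jul 2035: 187 days → €257,000 × 1.4% × 187/365 = €1,843.3589
Springdown Township, 7 Jul – 31 Dec 2035: 178 days → €257,000 × 3.6% × 178/365 = €4,511.9342
Total = €6,355.2932

€6,355.29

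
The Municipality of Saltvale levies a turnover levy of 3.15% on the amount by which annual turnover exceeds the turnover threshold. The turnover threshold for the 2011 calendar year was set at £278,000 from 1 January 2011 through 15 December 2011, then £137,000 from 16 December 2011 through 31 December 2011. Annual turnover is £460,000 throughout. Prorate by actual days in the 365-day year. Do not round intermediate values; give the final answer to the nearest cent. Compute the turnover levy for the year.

1 January – 15 December 2011: 349 days, exemption £278,000 → (£460,000 − £278,000) × 3.15% × 349/365 = £5,481.6904
16 December – 31 December 2011: 16 days, exemption £137,000 → (£460,000 − £137,000) × 3.15% × 16/365 = £446.0055
Total = £5,927.6959

£5,927.70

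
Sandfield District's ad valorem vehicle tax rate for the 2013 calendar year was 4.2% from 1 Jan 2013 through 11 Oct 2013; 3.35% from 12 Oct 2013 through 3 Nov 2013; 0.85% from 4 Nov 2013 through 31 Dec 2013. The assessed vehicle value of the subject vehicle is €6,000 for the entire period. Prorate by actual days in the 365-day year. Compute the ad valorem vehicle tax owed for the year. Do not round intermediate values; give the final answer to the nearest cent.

1 Jan – 11 Oct 2013: 284 days at 4.2% → €6,000 × 4.2% × 284/365 = €196.0767
12 Oct – 3 Nov 2013: 23 days at 3.35% → €6,000 × 3.35% × 23/365 = €12.6658
4 Nov – 31 Dec 2013: 58 days at 0.85% → €6,000 × 0.85% × 58/365 = €8.1041
Total = €216.8466

€216.85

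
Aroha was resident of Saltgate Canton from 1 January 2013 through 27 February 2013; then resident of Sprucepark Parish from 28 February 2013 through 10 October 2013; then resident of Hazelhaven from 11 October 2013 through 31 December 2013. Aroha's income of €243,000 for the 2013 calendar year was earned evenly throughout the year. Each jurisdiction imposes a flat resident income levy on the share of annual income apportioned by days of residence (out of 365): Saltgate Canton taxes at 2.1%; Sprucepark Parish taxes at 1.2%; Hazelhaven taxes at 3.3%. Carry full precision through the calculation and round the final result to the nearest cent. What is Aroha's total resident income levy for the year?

€4,409.95

Saltgate Canton, 1 January – 27 February 2013: 58 days → €243,000 × 2.1% × 58/365 = €810.8877
Sprucepark Parish, 28 February – 10 October 2013: 225 days → €243,000 × 1.2% × 225/365 = €1,797.5342
Hazelhaven, 11 October – 31 December 2013: 82 days → €243,000 × 3.3% × 82/365 = €1,801.5288
Total = €4,409.9507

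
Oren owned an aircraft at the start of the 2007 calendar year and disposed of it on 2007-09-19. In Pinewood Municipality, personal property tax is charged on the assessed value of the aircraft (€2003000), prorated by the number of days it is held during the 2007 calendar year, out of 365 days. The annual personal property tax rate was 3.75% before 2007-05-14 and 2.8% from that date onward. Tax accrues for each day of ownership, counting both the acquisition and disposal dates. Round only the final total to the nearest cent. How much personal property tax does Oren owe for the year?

2007-01-01 to 2007-05-13: 133 days at 3.75% → €2003000 × 3.75% × 133/365 = €27369.7603
2007-05-14 to 2007-09-19: 129 days at 2.8% → €2003000 × 2.8% × 129/365 = €19821.4685
Total = €47191.2288

€47191.23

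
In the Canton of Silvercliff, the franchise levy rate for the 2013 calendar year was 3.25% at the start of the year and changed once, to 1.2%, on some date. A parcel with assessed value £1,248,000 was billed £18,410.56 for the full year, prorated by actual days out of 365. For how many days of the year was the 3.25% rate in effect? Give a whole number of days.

49 days

Let d = days at the first rate; then 365 − d days at the second rate.
£1,248,000 × [3.25%·d + 1.2%·(365−d)] / 365 = £18,410.56
Solving gives d = 49, so the new rate took effect on February 19, 2013.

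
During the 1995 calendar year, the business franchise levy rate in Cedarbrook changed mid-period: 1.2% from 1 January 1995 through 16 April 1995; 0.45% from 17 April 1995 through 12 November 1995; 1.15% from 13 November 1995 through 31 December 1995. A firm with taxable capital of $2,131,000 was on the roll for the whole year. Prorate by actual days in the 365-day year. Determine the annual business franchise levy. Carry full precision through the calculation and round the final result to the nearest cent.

$16,233.55

1 January – 16 April 1995: 106 days at 1.2% → $2,131,000 × 1.2% × 106/365 = $7,426.3890
17 April – 12 November 1995: 210 days at 0.45% → $2,131,000 × 0.45% × 210/365 = $5,517.2466
13 November – 31 December 1995: 49 days at 1.15% → $2,131,000 × 1.15% × 49/365 = $3,289.9137
Total = $16,233.5493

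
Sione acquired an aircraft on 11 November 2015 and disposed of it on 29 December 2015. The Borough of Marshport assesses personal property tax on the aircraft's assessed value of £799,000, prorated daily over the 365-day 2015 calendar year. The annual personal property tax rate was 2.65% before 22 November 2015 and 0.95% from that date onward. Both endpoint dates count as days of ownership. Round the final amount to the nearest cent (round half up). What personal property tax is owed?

11 November – 21 November 2015: 11 days at 2.65% → £799,000 × 2.65% × 11/365 = £638.1055
22 November – 29 December 2015: 38 days at 0.95% → £799,000 × 0.95% × 38/365 = £790.2438
Total = £1,428.3493

£1,428.35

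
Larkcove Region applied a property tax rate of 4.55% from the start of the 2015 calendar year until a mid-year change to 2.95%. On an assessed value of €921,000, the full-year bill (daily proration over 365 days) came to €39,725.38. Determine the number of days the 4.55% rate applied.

311 days

Let d = days at the first rate; then 365 − d days at the second rate.
€921,000 × [4.55%·d + 2.95%·(365−d)] / 365 = €39,725.38
Solving gives d = 311, so the new rate took effect on November 8, 2015.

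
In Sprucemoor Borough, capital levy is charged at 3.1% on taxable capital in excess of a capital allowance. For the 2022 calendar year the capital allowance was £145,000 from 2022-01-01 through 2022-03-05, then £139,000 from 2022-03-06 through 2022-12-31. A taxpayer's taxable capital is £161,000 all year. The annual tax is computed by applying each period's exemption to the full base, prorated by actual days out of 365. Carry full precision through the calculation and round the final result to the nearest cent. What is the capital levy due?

£649.39

2022-01-01 to 2022-03-05: 64 days, exemption £145,000 → (£161,000 − £145,000) × 3.1% × 64/365 = £86.9699
2022-03-06 to 2022-12-31: 301 days, exemption £139,000 → (£161,000 − £139,000) × 3.1% × 301/365 = £562.4164
Total = £649.3863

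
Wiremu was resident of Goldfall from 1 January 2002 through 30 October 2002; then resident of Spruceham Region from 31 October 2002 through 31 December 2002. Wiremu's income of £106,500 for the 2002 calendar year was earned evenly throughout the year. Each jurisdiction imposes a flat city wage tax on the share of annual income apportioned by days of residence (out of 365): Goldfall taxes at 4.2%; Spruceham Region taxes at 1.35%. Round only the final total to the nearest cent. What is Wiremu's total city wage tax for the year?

Goldfall, 1 January – 30 October 2002: 303 days → £106,500 × 4.2% × 303/365 = £3,713.2027
Spruceham Region, 31 October – 31 December 2002: 62 days → £106,500 × 1.35% × 62/365 = £244.2205
Total = £3,957.4233

£3,957.42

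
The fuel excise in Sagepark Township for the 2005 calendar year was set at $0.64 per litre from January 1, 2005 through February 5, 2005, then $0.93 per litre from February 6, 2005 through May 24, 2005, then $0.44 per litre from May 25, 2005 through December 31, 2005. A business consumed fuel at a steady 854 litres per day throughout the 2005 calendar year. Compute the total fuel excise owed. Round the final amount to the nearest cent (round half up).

$188,494.88

January 1 – February 5, 2005: 36 days × 854 litres/day = 30,744 litres at $0.64/litre → $19,676.16
February 6 – May 24, 2005: 108 days × 854 litres/day = 92,232 litres at $0.93/litre → $85,775.76
May 25 – December 31, 2005: 221 days × 854 litres/day = 188,734 litres at $0.44/litre → $83,042.96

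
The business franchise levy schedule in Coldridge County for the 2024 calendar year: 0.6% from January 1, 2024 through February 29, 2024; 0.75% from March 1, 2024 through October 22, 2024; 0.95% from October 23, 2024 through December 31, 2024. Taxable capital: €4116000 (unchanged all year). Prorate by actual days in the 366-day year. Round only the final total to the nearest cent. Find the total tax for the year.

January 1 – February 29, 2024: 60 days at 0.6% → €4116000 × 0.6% × 60/366 = €4048.5246
March 1 – October 22, 2024: 236 days at 0.75% → €4116000 × 0.75% × 236/366 = €19905.2459
October 23 – December 31, 2024: 70 days at 0.95% → €4116000 × 0.95% × 70/366 = €7478.5246
Total = €31432.2951

€31432.30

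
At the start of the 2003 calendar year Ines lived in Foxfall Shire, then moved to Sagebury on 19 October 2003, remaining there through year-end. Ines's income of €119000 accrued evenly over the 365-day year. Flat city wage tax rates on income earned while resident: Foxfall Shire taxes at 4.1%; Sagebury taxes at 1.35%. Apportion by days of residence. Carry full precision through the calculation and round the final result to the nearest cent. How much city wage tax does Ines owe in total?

€4215.53

Foxfall Shire, 1 January – 18 October 2003: 291 days → €119000 × 4.1% × 291/365 = €3889.8329
Sagebury, 19 October – 31 December 2003: 74 days → €119000 × 1.35% × 74/365 = €325.7014
Total = €4215.5342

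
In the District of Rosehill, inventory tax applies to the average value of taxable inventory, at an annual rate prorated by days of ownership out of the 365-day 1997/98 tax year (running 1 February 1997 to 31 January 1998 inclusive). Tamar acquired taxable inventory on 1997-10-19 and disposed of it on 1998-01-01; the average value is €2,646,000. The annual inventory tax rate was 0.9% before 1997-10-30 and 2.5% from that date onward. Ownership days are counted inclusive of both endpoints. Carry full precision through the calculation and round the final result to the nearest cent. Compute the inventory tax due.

1997-10-19 to 1997-10-29: 11 days at 0.9% → €2,646,000 × 0.9% × 11/365 = €717.6822
1997-10-30 to 1998-01-01: 64 days at 2.5% → €2,646,000 × 2.5% × 64/365 = €11,598.9041
Total = €12,316.5863

€12,316.59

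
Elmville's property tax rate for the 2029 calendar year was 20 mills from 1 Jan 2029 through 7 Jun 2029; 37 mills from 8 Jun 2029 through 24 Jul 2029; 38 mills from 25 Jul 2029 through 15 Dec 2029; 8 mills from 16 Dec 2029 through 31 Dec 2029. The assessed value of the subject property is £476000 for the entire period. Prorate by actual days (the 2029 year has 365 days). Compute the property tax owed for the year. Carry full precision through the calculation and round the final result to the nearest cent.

1 Jan – 7 Jun 2029: 158 days at 20 mills → £476000 × 2% × 158/365 = £4120.9863
8 Jun – 24 Jul 2029: 47 days at 37 mills → £476000 × 3.7% × 47/365 = £2267.8466
25 Jul – 15 Dec 2029: 144 days at 38 mills → £476000 × 3.8% × 144/365 = £7136.0877
16 Dec – 31 Dec 2029: 16 days at 8 mills → £476000 × 0.8% × 16/365 = £166.9260
Total = £13691.8466

£13691.85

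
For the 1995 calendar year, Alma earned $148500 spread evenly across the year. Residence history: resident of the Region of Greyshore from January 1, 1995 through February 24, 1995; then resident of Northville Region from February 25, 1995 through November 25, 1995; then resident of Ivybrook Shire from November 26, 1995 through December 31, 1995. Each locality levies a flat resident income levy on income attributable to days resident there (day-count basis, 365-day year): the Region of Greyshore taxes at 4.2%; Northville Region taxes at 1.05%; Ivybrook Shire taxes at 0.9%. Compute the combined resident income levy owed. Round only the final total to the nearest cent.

$2242.15

The Region of Greyshore, January 1 – February 24, 1995: 55 days → $148500 × 4.2% × 55/365 = $939.8219
Northville Region, February 25 – November 25, 1995: 274 days → $148500 × 1.05% × 274/365 = $1170.5055
Ivybrook Shire, November 26 – December 31, 1995: 36 days → $148500 × 0.9% × 36/365 = $131.8192
Total = $2242.1466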